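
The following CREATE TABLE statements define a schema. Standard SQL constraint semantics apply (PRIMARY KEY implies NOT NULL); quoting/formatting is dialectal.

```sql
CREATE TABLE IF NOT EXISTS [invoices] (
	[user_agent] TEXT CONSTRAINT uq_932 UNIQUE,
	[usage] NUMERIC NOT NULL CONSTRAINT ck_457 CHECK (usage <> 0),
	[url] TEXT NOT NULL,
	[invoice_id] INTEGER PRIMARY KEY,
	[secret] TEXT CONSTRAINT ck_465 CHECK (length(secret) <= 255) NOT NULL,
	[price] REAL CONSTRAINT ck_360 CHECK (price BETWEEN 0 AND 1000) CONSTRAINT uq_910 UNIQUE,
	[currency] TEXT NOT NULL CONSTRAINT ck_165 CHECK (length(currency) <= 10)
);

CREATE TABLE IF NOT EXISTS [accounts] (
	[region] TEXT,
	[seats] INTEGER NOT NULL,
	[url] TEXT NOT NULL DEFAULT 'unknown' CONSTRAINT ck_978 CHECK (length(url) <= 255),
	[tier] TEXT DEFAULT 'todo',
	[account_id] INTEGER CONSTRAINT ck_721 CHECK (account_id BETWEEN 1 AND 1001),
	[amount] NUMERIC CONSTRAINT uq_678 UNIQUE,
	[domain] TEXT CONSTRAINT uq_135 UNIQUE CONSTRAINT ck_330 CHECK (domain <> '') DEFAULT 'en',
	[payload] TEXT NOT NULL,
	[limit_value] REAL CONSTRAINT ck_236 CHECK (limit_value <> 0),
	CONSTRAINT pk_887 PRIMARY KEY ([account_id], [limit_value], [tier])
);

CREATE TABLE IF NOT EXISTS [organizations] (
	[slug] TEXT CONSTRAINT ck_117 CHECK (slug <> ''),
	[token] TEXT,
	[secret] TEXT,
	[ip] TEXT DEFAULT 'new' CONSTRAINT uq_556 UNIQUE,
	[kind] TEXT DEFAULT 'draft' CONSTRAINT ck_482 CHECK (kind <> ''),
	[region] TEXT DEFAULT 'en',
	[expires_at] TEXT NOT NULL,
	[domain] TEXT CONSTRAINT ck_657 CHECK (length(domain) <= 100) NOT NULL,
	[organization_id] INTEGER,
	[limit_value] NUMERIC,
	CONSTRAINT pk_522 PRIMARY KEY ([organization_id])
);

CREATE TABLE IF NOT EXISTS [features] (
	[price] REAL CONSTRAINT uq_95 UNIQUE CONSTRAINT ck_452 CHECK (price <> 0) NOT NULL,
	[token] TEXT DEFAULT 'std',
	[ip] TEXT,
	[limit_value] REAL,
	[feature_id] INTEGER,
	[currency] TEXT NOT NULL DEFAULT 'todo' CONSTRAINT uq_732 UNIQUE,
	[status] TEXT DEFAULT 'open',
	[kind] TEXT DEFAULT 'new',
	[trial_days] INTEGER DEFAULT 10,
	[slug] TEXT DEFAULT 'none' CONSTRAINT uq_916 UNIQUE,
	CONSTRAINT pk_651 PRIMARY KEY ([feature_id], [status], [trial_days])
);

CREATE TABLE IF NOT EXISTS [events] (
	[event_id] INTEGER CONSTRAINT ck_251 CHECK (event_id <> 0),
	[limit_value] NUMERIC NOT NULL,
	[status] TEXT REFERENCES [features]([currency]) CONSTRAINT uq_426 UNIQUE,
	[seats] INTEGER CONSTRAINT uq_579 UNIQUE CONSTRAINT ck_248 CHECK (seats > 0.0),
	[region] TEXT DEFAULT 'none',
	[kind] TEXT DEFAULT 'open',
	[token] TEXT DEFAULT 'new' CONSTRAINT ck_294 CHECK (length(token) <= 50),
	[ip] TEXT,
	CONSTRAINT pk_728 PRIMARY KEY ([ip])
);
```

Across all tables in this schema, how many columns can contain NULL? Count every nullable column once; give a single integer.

invoices: 2 nullable (user_agent, price — PK (invoice_id) and explicit NOT NULL columns excluded).
accounts: 3 nullable (region, amount, domain — PK (account_id, limit_value, tier) and explicit NOT NULL columns excluded).
organizations: 7 nullable (slug, token, secret, ip, kind, region, limit_value — PK (organization_id) and explicit NOT NULL columns excluded).
features: 5 nullable (token, ip, limit_value, kind, slug — PK (feature_id, status, trial_days) and explicit NOT NULL columns excluded).
events: 6 nullable (event_id, status, seats, region, kind, token — PK (ip) and explicit NOT NULL columns excluded).
Total: 2 + 3 + 7 + 5 + 6 = 23.

23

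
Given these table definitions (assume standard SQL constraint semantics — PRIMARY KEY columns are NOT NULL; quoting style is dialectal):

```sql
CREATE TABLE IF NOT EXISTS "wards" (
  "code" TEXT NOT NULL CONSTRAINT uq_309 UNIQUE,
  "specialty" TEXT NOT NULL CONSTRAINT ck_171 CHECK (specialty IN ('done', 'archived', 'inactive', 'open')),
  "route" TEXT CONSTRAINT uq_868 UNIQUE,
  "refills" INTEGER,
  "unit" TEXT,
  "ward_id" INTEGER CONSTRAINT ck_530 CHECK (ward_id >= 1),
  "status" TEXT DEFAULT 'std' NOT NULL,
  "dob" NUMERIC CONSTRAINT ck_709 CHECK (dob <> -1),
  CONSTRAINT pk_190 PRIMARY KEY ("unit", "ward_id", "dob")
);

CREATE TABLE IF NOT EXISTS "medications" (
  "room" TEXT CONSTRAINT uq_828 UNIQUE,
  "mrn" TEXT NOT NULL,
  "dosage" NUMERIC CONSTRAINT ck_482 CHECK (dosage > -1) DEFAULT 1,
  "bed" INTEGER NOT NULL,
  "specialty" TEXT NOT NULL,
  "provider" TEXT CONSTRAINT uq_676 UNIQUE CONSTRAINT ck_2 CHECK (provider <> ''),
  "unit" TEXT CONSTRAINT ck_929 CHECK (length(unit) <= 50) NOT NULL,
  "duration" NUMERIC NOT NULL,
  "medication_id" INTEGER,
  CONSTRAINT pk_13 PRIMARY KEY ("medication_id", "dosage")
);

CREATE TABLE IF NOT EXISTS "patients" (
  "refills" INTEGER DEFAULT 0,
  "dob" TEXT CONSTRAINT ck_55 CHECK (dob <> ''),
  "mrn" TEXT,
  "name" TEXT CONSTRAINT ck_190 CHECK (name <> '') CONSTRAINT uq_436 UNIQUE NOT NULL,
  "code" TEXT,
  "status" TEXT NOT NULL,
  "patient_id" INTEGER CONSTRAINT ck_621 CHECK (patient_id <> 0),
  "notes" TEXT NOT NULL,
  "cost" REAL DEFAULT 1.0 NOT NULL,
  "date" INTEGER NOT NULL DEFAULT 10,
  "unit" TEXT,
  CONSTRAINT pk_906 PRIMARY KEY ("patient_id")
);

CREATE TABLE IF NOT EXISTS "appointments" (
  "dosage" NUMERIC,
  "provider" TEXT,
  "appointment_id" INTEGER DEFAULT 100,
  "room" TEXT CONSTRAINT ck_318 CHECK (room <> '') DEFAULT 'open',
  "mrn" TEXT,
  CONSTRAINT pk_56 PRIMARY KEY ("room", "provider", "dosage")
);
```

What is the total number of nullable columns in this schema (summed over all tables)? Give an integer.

11

wards: 2 nullable (route, refills — PK (unit, ward_id, dob) and explicit NOT NULL columns excluded).
medications: 2 nullable (room, provider — PK (medication_id, dosage) and explicit NOT NULL columns excluded).
patients: 5 nullable (refills, dob, mrn, code, unit — PK (patient_id) and explicit NOT NULL columns excluded).
appointments: 2 nullable (appointment_id, mrn — PK (room, provider, dosage) and explicit NOT NULL columns excluded).
Total: 2 + 2 + 5 + 2 = 11.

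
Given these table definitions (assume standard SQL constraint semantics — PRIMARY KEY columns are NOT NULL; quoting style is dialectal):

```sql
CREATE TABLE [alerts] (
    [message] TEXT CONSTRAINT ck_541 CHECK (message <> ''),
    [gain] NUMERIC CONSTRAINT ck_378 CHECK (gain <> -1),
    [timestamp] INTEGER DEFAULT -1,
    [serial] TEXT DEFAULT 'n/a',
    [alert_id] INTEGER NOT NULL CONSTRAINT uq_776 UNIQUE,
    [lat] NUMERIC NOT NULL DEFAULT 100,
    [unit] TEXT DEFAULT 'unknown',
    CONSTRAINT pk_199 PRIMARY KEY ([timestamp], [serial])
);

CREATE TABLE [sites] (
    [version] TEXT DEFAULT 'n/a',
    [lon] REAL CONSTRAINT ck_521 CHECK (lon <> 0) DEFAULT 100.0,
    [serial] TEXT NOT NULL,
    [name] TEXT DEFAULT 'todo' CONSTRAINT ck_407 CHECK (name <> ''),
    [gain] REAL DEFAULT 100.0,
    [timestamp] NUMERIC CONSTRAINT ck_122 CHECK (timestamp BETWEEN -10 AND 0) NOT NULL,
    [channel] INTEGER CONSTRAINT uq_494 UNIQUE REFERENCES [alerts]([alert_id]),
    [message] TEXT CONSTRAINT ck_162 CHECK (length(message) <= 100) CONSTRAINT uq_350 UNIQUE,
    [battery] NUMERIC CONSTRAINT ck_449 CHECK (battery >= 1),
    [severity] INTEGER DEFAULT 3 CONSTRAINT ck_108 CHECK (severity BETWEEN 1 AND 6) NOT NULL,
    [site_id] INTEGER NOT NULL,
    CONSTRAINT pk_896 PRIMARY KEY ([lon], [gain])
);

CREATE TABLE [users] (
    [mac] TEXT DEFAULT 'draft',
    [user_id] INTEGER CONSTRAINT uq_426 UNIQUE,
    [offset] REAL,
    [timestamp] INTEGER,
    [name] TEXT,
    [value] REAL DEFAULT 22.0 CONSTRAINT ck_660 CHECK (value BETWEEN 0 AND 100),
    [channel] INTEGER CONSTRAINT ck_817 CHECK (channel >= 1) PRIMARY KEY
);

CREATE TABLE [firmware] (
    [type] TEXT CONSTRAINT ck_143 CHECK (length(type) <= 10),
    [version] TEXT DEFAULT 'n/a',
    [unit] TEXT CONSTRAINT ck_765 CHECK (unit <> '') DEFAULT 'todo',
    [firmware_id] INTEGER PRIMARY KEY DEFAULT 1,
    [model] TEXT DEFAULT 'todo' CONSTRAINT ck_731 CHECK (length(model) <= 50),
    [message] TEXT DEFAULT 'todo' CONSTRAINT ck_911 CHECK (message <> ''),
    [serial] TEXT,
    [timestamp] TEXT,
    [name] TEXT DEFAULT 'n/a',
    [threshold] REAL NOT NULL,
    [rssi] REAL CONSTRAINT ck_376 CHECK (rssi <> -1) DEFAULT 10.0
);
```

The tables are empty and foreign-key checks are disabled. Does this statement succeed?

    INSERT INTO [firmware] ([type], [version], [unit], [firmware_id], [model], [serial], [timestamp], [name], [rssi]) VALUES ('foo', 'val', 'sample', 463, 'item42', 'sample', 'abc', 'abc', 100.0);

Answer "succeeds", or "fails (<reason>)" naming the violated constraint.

fails (NOT NULL on threshold)

threshold is omitted from the column list and has no DEFAULT, so it would receive NULL.
But threshold is declared NOT NULL.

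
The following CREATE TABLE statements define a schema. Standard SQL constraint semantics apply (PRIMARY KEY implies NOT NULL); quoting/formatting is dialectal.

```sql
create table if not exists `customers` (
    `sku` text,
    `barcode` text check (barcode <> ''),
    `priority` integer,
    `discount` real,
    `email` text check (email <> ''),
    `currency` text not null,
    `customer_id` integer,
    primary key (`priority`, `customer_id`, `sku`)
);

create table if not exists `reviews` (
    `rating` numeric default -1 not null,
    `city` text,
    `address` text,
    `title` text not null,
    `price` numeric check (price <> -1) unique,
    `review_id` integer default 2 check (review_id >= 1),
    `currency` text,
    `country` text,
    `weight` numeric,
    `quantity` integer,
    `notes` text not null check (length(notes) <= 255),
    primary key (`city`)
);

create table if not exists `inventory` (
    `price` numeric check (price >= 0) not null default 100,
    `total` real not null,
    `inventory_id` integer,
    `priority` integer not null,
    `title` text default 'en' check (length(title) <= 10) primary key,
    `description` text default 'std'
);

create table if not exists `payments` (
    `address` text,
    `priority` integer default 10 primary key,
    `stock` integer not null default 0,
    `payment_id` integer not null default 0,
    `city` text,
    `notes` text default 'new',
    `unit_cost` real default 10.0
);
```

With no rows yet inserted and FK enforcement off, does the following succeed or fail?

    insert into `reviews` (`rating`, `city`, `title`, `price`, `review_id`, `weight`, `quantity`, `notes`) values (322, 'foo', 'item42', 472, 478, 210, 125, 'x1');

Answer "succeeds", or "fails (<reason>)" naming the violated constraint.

succeeds

NOT NULL columns: city is supplied; notes is supplied; rating is supplied; title is supplied.
CHECK constraints: 472 satisfies (price <> -1); 478 satisfies (review_id >= 1); 'x1' satisfies (length(notes) <= 255).
No constraint is violated.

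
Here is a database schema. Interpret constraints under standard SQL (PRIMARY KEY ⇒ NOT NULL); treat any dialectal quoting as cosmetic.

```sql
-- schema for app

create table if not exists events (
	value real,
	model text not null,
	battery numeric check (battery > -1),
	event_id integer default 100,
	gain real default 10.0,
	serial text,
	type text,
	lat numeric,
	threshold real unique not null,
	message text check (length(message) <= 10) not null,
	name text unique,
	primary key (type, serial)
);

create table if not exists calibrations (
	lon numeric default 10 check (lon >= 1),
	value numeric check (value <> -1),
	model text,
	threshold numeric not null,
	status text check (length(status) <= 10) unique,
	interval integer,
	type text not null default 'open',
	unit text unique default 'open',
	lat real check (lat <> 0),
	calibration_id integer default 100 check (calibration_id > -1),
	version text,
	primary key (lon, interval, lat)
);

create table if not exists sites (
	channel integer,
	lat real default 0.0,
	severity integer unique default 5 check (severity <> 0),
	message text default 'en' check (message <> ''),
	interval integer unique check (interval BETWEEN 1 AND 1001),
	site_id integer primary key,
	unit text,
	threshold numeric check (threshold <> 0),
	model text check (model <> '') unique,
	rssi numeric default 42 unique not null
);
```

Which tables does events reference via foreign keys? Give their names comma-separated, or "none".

none

No column in events has a REFERENCES clause.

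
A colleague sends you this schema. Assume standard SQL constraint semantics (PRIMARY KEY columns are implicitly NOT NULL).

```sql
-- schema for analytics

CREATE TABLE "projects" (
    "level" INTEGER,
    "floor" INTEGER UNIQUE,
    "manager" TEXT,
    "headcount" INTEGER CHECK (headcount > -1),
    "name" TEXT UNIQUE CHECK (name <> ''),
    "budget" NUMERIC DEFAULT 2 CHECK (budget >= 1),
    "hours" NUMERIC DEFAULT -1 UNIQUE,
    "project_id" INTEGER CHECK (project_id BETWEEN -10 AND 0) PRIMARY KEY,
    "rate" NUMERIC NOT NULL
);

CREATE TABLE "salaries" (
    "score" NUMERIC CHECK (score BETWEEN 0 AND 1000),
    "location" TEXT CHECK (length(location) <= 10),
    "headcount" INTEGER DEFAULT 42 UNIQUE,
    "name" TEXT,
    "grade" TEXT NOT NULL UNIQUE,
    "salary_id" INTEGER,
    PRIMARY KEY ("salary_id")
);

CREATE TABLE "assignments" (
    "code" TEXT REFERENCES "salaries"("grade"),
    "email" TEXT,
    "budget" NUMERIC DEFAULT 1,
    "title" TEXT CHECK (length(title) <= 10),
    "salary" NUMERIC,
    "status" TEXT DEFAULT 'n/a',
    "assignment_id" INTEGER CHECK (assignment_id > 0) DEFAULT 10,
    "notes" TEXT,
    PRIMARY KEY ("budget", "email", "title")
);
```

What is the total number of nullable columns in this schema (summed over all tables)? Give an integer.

projects: 7 nullable (level, floor, manager, headcount, name, budget, hours — PK (project_id) and explicit NOT NULL columns excluded).
salaries: 4 nullable (score, location, headcount, name — PK (salary_id) and explicit NOT NULL columns excluded).
assignments: 5 nullable (code, salary, status, assignment_id, notes — PK (budget, email, title) and explicit NOT NULL columns excluded).
Total: 7 + 4 + 5 = 16.

16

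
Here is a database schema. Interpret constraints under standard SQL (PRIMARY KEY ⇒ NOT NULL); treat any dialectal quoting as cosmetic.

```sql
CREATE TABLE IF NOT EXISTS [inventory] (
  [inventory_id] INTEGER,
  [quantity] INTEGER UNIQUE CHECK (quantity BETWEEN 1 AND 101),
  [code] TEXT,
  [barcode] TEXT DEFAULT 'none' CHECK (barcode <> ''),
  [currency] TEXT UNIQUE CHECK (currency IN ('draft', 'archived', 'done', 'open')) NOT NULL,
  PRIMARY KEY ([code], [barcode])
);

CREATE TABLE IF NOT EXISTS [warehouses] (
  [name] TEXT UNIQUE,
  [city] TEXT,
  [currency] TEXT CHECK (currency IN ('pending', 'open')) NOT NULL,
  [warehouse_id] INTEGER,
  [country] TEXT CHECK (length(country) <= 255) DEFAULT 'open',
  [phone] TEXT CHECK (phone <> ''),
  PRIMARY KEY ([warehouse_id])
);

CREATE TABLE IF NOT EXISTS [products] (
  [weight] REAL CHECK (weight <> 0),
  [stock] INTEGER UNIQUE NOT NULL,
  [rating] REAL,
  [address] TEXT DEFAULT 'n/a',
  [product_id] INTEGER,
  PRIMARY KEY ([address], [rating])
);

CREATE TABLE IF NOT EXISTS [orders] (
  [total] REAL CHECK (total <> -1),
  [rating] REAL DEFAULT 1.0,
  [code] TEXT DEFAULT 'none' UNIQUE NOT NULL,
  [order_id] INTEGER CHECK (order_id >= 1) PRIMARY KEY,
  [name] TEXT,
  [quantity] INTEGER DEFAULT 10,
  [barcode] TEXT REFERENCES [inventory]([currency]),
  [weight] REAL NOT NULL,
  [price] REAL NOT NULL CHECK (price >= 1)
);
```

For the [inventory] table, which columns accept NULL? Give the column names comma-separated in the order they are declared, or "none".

- inventory_id: no NOT NULL constraint applies → nullable.
- quantity: CHECK does not forbid NULL (a CHECK constraint passes when its expression is NULL) → nullable.
- code: part of the PRIMARY KEY, which implies NOT NULL → not nullable.
- barcode: part of the PRIMARY KEY, which implies NOT NULL → not nullable.
- currency: declared NOT NULL → not nullable.

inventory_id, quantity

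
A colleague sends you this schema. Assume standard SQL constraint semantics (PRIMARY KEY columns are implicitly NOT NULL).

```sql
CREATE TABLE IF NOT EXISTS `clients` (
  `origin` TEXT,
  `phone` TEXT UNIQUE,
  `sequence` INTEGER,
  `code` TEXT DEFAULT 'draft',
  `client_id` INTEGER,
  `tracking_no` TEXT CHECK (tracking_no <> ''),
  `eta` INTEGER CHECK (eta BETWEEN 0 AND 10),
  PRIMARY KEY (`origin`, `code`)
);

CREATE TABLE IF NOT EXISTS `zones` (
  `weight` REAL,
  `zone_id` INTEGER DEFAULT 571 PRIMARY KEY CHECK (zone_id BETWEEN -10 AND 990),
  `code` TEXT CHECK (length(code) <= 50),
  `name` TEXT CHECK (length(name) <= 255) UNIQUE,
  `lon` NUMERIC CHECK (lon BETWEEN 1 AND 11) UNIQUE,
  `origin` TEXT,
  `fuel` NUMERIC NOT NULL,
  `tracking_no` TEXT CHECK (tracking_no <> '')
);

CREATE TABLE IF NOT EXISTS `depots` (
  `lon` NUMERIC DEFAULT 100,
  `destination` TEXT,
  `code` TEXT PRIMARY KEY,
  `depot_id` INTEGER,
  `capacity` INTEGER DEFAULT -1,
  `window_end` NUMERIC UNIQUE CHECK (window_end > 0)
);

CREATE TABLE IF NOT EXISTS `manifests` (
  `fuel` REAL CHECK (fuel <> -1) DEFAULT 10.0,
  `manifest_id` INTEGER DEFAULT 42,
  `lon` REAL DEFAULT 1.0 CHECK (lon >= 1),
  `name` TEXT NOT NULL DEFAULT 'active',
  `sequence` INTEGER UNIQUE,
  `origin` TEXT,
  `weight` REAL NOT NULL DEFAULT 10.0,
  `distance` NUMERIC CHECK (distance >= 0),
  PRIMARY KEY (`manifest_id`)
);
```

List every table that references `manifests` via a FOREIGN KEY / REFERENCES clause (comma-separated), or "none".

none

No REFERENCES clause anywhere in the schema names manifests.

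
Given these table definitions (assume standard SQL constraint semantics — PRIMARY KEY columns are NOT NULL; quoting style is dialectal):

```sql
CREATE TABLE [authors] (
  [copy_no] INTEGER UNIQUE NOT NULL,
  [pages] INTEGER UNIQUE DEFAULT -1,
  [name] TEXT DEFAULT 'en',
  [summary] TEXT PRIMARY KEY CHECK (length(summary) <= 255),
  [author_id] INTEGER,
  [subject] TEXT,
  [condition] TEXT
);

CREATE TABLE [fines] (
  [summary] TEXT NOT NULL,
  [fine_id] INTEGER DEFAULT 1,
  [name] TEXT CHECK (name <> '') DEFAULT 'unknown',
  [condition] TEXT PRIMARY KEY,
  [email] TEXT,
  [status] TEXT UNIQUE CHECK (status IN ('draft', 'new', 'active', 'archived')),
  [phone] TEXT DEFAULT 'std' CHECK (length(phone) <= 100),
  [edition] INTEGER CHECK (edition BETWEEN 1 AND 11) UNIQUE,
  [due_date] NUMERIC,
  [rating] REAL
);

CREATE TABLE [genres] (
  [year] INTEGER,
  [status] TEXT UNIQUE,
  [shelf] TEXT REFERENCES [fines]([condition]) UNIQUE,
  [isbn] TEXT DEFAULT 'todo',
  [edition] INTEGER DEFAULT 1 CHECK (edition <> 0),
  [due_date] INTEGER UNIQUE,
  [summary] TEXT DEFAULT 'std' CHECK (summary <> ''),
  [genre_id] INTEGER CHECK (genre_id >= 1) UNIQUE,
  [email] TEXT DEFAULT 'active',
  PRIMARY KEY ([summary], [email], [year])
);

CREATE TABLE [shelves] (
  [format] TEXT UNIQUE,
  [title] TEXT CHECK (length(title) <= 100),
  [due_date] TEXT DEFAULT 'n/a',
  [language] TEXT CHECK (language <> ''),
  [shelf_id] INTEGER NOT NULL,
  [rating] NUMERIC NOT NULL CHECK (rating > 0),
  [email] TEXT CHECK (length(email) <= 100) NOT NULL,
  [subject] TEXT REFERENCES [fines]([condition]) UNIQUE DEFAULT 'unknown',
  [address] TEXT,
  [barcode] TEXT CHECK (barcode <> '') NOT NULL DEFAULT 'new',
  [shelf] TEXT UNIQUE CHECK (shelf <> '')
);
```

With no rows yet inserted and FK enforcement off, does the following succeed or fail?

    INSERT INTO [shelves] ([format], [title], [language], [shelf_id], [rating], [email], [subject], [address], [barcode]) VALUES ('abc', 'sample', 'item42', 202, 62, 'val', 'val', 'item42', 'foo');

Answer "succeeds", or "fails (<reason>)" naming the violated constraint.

NOT NULL columns: barcode is supplied; email is supplied; rating is supplied; shelf_id is supplied.
CHECK constraints: 'sample' satisfies (length(title) <= 100); 'item42' satisfies (language <> ''); 62 satisfies (rating > 0); 'val' satisfies (length(email) <= 100); 'foo' satisfies (barcode <> '').
No constraint is violated.

succeeds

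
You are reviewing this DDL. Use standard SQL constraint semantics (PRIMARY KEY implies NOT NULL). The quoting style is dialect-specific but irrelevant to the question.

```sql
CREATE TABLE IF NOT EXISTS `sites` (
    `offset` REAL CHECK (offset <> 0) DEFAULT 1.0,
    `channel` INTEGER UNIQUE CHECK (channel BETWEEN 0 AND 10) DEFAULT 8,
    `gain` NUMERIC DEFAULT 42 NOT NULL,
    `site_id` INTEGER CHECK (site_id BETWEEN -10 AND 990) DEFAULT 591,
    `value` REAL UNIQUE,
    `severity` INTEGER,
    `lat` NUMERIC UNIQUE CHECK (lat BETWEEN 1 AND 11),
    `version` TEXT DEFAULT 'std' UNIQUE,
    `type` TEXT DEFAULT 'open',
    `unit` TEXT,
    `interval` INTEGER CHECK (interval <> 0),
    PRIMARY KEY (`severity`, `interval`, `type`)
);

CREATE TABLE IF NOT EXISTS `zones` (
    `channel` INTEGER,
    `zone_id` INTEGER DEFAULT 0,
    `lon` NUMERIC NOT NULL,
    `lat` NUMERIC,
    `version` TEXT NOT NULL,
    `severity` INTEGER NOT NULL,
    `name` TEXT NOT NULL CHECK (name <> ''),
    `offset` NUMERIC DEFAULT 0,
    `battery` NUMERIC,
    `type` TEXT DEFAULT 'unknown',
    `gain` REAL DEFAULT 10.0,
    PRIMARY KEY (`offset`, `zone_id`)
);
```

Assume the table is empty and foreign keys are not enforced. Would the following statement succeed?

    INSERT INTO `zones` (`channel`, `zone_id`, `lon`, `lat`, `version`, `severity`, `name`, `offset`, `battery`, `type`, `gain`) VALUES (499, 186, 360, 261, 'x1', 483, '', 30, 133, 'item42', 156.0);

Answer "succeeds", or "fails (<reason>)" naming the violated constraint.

fails (CHECK on name)

The value '' for name violates CHECK (name <> '').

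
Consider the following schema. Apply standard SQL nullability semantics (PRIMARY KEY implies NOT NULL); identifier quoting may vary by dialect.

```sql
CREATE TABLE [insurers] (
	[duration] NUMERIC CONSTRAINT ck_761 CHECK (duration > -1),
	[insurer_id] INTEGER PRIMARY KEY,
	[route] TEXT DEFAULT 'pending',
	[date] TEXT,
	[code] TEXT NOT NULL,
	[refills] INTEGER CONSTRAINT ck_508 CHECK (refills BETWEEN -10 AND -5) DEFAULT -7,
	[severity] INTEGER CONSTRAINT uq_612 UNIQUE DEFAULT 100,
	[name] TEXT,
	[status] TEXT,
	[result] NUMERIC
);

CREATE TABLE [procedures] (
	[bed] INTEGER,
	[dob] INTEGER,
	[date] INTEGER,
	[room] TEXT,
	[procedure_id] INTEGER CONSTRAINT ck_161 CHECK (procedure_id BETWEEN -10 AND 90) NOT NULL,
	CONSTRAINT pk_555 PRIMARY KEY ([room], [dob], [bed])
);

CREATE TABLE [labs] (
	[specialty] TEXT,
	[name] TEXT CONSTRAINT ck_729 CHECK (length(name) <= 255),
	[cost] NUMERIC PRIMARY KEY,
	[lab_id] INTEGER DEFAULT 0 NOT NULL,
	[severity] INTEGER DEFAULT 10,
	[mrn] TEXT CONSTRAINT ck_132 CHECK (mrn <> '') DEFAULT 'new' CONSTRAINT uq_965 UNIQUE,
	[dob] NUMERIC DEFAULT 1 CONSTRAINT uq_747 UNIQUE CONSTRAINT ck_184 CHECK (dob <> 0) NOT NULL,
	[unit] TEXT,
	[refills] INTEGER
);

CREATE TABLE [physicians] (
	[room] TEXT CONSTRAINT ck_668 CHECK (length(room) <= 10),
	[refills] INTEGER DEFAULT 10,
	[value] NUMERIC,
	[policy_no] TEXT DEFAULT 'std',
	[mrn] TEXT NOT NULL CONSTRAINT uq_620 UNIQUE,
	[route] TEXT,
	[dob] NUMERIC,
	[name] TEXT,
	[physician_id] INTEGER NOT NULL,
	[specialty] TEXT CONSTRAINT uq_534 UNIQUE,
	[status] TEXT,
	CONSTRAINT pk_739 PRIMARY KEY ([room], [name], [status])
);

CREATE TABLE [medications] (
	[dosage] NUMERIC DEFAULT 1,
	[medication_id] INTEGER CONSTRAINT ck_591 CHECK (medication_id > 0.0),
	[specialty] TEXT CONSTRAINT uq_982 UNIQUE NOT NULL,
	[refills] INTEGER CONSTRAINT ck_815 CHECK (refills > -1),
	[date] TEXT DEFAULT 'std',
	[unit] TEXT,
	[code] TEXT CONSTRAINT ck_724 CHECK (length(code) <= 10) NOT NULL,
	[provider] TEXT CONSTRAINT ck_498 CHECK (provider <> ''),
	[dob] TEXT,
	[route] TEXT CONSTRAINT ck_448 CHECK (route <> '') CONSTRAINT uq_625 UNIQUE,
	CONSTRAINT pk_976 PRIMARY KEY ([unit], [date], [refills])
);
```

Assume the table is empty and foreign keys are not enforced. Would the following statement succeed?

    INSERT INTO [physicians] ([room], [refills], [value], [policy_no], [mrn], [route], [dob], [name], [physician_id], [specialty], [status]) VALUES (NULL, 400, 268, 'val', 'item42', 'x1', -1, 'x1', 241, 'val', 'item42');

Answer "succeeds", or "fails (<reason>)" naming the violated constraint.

fails (NOT NULL on room)

room is explicitly set to NULL, but room is part of the PRIMARY KEY (implied NOT NULL).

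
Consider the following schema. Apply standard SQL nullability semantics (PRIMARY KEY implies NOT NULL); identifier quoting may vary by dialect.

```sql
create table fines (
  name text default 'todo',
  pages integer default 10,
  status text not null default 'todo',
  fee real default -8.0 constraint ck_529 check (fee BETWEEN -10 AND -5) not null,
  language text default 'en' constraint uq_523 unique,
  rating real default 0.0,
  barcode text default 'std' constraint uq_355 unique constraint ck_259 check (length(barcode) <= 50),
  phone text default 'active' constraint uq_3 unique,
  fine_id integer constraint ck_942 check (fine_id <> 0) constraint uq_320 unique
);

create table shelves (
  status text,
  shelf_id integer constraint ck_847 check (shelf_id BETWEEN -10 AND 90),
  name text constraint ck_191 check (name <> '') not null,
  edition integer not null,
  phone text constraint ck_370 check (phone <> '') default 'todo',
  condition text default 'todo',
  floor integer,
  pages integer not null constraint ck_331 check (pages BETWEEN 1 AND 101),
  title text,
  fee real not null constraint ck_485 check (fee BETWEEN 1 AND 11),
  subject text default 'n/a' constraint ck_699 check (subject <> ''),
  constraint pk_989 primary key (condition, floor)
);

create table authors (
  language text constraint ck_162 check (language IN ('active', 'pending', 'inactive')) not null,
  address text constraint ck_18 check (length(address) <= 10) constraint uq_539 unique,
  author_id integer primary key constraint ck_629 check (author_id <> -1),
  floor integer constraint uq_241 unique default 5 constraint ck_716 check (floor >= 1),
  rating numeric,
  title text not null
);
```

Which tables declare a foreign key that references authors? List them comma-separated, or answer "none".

none

No REFERENCES clause anywhere in the schema names authors.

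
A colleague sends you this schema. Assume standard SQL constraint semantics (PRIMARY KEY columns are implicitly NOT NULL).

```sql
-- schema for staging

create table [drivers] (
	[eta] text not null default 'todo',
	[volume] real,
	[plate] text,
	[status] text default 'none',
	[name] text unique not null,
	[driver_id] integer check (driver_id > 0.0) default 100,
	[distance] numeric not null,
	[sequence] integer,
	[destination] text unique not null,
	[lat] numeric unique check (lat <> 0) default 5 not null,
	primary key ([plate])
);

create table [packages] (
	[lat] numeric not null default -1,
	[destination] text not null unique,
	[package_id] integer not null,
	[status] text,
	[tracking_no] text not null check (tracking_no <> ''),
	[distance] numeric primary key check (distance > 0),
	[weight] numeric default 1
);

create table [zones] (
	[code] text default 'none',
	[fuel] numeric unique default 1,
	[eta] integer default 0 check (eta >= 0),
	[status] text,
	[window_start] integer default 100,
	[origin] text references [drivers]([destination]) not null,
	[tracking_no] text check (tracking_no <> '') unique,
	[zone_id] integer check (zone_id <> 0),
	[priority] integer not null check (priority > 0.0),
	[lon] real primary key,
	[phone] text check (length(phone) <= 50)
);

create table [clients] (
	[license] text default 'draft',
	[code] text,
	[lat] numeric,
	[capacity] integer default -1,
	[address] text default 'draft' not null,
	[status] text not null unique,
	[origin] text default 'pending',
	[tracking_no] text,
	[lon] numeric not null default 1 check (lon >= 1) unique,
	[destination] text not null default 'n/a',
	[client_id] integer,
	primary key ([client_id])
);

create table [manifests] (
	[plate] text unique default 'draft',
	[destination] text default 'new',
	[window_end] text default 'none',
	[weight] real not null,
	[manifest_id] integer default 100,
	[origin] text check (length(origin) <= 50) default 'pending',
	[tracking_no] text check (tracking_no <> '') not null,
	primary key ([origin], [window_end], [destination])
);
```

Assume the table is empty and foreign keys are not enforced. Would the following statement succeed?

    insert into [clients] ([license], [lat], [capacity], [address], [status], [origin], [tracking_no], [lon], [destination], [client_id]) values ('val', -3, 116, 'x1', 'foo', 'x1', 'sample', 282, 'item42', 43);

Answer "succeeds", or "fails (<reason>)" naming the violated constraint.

succeeds

NOT NULL columns: address is supplied; client_id is supplied; destination is supplied; lon is supplied; status is supplied.
CHECK constraints: 282 satisfies (lon >= 1).
No constraint is violated.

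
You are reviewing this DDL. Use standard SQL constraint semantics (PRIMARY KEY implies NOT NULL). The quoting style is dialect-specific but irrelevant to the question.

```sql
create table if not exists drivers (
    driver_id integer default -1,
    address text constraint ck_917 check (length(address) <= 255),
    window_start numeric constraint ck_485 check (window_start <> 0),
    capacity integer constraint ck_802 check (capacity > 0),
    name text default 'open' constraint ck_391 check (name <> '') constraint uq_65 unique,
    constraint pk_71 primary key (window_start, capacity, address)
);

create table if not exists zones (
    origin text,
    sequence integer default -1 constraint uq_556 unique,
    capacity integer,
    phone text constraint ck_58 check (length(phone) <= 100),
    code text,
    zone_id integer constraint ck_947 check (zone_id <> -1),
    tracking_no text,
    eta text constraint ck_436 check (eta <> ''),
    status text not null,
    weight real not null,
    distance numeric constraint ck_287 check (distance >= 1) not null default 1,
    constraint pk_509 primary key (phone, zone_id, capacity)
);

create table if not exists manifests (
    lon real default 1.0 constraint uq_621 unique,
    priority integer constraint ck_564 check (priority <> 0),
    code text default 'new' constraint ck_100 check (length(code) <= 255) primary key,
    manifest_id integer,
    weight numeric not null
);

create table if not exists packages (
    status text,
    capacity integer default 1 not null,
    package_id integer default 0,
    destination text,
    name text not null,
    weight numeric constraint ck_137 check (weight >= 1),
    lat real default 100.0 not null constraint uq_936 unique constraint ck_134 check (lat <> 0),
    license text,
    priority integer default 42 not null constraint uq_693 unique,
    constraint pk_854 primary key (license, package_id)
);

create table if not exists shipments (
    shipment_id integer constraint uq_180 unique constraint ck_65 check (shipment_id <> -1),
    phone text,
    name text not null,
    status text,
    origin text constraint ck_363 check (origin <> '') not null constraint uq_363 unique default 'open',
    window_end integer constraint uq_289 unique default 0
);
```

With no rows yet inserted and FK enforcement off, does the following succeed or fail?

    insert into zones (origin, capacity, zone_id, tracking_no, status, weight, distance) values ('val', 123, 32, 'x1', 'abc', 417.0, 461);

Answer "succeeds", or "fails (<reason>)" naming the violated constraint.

fails (NOT NULL on phone)

phone is omitted from the column list and has no DEFAULT, so it would receive NULL.
But phone is part of the PRIMARY KEY (implied NOT NULL).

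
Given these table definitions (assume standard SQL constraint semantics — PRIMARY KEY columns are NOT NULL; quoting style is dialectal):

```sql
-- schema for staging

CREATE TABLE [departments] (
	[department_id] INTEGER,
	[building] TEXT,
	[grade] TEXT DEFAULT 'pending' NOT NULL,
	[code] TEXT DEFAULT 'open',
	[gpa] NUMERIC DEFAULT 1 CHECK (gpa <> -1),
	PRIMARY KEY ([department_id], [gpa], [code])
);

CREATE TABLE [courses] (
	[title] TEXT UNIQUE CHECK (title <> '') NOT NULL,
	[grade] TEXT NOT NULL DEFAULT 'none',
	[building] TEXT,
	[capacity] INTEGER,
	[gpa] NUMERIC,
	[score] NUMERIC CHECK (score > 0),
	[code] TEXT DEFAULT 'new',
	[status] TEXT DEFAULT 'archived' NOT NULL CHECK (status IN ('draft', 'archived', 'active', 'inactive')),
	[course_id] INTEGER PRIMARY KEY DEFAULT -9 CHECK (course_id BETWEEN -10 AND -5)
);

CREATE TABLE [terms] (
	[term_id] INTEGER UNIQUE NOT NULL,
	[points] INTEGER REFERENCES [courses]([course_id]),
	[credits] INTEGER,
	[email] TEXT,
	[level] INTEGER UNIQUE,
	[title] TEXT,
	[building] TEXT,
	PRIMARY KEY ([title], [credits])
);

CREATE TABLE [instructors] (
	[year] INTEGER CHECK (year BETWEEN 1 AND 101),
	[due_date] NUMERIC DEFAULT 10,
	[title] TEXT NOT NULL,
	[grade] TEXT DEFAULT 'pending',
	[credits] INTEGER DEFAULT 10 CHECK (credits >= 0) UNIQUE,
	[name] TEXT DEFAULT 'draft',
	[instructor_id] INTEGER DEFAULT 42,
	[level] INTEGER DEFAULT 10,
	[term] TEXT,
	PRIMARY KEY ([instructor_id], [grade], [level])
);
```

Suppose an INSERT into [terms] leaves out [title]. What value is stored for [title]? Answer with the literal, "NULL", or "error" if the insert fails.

error

title has no DEFAULT clause.
Omitting it would insert NULL, but it is part of the PRIMARY KEY, so the INSERT fails.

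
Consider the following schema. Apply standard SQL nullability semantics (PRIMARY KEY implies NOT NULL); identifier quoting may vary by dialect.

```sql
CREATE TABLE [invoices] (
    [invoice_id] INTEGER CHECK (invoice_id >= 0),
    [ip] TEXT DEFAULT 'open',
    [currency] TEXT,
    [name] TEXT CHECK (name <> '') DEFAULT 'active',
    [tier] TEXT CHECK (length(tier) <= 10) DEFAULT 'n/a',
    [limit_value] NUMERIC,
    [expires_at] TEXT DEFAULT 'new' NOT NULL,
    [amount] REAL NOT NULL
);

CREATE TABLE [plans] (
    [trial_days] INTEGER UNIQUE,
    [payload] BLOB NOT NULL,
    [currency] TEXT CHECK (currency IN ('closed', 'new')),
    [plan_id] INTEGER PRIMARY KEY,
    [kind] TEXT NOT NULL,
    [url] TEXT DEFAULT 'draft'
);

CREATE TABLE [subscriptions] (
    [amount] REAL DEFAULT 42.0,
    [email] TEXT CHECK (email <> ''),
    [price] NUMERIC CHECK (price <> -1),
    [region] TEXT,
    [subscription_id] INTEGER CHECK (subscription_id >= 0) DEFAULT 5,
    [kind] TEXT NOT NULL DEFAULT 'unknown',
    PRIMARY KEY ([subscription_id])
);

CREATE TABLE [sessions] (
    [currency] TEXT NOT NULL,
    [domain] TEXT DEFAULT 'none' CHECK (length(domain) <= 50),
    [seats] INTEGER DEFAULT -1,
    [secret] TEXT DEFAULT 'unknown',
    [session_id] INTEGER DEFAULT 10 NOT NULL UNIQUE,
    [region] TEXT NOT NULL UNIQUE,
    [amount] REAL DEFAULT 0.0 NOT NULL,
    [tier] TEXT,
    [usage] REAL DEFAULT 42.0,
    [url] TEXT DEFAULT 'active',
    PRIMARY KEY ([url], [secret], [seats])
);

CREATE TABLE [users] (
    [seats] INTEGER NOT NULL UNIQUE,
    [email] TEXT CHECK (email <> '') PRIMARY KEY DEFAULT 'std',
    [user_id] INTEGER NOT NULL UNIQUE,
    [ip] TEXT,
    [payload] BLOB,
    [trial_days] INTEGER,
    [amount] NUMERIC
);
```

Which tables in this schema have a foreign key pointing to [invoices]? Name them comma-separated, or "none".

none

No REFERENCES clause anywhere in the schema names invoices.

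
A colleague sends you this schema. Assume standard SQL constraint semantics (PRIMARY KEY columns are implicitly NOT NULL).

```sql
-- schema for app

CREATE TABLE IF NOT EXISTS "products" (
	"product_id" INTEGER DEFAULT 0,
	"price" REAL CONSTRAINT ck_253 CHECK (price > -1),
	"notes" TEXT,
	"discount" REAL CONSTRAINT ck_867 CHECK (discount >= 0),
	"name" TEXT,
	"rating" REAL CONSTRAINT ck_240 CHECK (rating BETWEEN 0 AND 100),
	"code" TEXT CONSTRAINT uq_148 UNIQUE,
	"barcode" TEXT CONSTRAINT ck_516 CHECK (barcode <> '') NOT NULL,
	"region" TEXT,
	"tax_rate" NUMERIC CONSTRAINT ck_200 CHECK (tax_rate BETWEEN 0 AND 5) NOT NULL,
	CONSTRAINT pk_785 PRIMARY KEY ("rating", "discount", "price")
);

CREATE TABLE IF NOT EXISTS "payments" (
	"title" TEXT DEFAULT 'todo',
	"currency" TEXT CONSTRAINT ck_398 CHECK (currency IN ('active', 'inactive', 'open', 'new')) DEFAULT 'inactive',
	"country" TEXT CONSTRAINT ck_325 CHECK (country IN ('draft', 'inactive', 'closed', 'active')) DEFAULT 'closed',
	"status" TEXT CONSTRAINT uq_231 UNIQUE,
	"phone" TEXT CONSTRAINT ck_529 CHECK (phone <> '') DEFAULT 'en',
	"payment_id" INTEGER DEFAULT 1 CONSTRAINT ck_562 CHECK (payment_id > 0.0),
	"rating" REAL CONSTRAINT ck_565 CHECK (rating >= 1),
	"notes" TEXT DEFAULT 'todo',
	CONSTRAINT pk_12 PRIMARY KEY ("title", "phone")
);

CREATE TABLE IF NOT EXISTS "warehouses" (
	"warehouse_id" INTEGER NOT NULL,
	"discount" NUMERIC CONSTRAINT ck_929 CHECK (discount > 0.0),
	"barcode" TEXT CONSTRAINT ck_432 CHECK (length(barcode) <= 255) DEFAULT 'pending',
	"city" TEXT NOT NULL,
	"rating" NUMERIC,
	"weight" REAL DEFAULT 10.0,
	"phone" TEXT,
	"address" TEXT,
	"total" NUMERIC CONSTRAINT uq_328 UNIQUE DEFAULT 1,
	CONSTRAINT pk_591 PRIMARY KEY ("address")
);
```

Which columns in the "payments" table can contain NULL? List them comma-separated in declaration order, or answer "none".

currency, country, status, payment_id, rating, notes

- title: part of the PRIMARY KEY, which implies NOT NULL → not nullable.
- currency: CHECK does not forbid NULL (a CHECK constraint passes when its expression is NULL) → nullable.
- country: CHECK does not forbid NULL (a CHECK constraint passes when its expression is NULL) → nullable.
- status: UNIQUE does not imply NOT NULL → nullable.
- phone: part of the PRIMARY KEY, which implies NOT NULL → not nullable.
- payment_id: CHECK does not forbid NULL (a CHECK constraint passes when its expression is NULL) → nullable.
- rating: CHECK does not forbid NULL (a CHECK constraint passes when its expression is NULL) → nullable.
- notes: DEFAULT only fills an omitted column; an explicit NULL is still allowed → nullable.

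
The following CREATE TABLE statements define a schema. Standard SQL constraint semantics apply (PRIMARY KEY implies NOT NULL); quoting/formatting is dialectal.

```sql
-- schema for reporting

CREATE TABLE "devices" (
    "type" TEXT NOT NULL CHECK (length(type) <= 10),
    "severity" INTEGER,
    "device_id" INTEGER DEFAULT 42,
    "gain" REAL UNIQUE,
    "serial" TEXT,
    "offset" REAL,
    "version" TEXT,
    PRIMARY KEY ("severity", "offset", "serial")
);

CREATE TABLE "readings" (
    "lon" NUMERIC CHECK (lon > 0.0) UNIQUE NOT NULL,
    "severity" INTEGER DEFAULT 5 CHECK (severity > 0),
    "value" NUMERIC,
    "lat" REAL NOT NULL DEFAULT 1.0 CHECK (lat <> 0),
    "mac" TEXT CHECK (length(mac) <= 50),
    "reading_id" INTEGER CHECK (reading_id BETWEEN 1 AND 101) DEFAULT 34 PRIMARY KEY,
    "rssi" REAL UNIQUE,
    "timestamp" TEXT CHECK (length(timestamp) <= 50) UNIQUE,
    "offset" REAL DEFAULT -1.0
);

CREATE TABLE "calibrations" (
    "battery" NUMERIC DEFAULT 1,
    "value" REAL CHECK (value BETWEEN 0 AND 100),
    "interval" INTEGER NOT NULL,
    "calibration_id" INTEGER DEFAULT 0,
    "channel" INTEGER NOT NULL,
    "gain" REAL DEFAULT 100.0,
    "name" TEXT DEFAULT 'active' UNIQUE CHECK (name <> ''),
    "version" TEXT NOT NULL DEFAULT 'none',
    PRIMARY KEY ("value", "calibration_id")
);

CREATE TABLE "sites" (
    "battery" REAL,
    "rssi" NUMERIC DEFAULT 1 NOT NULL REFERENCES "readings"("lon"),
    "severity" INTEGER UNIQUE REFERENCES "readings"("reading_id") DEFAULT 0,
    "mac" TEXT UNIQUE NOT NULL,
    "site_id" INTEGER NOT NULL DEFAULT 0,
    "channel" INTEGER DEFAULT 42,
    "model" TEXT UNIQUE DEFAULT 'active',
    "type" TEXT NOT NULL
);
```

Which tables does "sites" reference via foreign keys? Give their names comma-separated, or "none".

- rssi REFERENCES readings(lon).
- severity REFERENCES readings(reading_id).

readings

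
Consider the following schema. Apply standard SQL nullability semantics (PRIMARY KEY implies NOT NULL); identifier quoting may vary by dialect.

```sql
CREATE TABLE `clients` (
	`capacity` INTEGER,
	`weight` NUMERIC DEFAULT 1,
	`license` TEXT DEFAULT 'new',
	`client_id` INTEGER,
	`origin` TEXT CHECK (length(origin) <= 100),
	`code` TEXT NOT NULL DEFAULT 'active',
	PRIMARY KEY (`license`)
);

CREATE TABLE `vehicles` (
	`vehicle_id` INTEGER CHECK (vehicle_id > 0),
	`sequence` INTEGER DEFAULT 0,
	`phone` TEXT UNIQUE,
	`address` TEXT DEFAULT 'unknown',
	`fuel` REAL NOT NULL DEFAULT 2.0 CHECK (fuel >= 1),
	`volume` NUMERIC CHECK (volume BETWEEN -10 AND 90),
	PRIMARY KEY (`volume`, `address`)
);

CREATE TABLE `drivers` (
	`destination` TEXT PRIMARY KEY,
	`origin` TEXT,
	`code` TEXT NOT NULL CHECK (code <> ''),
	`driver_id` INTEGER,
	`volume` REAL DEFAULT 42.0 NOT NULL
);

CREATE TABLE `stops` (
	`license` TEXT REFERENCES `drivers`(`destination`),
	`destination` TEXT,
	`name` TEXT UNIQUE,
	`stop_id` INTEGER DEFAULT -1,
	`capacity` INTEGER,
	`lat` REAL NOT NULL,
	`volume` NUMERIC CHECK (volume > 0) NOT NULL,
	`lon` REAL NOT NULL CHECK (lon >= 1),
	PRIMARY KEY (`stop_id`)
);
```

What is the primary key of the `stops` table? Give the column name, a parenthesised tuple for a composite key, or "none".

stop_id is declared PRIMARY KEY as a table-level PRIMARY KEY clause.

stop_id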